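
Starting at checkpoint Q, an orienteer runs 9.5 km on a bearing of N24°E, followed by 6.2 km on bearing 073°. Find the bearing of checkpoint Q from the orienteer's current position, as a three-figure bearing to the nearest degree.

223°

Leg 1 (N24°E, 9.5 km): east 9.5 sin 24° = 3.86, north 9.5 cos 24° = 8.68
Leg 2 (073°, 6.2 km): east 6.2 sin 73° = 5.93, north 6.2 cos 73° = 1.81
Net displacement: 9.79 east, 10.49 north. Direction back to start is (-9.79, -10.49): bearing = atan2(-9.79, -10.49) mod 360° = 223.03° ≈ 223°.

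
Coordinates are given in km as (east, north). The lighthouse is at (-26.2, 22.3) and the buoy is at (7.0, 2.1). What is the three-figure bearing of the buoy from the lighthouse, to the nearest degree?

Δeast = 7.0 − -26.2 = 33.20; Δnorth = 2.1 − 22.3 = -20.20.
Bearing = atan2(Δeast, Δnorth) mod 360° = 121.32° ≈ 121°.

121°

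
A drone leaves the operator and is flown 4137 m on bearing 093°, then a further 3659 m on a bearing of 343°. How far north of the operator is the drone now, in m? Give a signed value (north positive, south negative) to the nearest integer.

3283 m

Leg 1 (093°, 4137 m): east 4137 sin 93° = 4131.33, north 4137 cos 93° = -216.51
Leg 2 (343°, 3659 m): east 3659 sin 343° = -1069.79, north 3659 cos 343° = 3499.12
Net north component: 3282.61 m.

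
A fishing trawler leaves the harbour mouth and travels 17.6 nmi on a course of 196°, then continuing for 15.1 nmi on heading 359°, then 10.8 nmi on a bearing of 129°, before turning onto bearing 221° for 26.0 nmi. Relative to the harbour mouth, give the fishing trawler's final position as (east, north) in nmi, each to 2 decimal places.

Leg 1 (196°, 17.6 nmi): east 17.6 sin 196° = -4.85, north 17.6 cos 196° = -16.92
Leg 2 (359°, 15.1 nmi): east 15.1 sin 359° = -0.26, north 15.1 cos 359° = 15.10
Leg 3 (129°, 10.8 nmi): east 10.8 sin 129° = 8.39, north 10.8 cos 129° = -6.80
Leg 4 (221°, 26.0 nmi): east 26.0 sin 221° = -17.06, north 26.0 cos 221° = -19.62
Summing: -13.78 nmi east, -28.24 nmi north → (-13.78, -28.24).

(-13.78, -28.24)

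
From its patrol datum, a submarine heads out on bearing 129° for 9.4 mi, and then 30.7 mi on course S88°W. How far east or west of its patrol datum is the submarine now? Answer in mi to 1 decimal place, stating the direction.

23.4 mi west

Leg 1 (129°, 9.4 mi): east 9.4 sin 129° = 7.31, north 9.4 cos 129° = -5.92
Leg 2 (S88°W, 30.7 mi): east 30.7 sin 268° = -30.68, north 30.7 cos 268° = -1.07
Net east component: -23.38 mi.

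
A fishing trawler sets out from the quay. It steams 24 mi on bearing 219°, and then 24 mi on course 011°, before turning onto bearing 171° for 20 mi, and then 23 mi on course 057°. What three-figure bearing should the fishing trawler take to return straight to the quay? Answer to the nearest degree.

281°

Leg 1 (219°, 24 mi): east 24 sin 219° = -15.10, north 24 cos 219° = -18.65
Leg 2 (011°, 24 mi): east 24 sin 11° = 4.58, north 24 cos 11° = 23.56
Leg 3 (171°, 20 mi): east 20 sin 171° = 3.13, north 20 cos 171° = -19.75
Leg 4 (057°, 23 mi): east 23 sin 57° = 19.29, north 23 cos 57° = 12.53
Net displacement: 11.89 east, -2.32 north. Direction back to start is (-11.89, 2.32): bearing = atan2(-11.89, 2.32) mod 360° = 281.04° ≈ 281°.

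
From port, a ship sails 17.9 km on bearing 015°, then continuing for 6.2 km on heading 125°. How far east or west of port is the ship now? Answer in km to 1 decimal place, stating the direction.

9.7 km east

Leg 1 (015°, 17.9 km): east 17.9 sin 15° = 4.63, north 17.9 cos 15° = 17.29
Leg 2 (125°, 6.2 km): east 6.2 sin 125° = 5.08, north 6.2 cos 125° = -3.56
Net east component: 9.71 km.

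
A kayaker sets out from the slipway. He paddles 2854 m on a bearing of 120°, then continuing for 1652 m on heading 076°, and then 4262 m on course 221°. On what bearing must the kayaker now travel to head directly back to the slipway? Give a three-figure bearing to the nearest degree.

343°

Leg 1 (120°, 2854 m): east 2854 sin 120° = 2471.64, north 2854 cos 120° = -1427.00
Leg 2 (076°, 1652 m): east 1652 sin 76° = 1602.93, north 1652 cos 76° = 399.65
Leg 3 (221°, 4262 m): east 4262 sin 221° = -2796.12, north 4262 cos 221° = -3216.57
Net displacement: 1278.44 east, -4243.92 north. Direction back to start is (-1278.44, 4243.92): bearing = atan2(-1278.44, 4243.92) mod 360° = 343.24° ≈ 343°.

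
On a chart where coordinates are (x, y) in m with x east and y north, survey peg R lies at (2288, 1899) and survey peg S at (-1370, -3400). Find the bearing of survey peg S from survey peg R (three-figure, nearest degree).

215°

Δeast = -1370 − 2288 = -3658.00; Δnorth = -3400 − 1899 = -5299.00.
Bearing = atan2(Δeast, Δnorth) mod 360° = 214.62° ≈ 215°.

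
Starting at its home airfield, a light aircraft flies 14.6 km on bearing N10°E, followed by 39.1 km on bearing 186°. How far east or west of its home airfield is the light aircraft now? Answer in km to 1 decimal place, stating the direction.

1.6 km west

Leg 1 (N10°E, 14.6 km): east 14.6 sin 10° = 2.54, north 14.6 cos 10° = 14.38
Leg 2 (186°, 39.1 km): east 39.1 sin 186° = -4.09, north 39.1 cos 186° = -38.89
Net east component: -1.55 km.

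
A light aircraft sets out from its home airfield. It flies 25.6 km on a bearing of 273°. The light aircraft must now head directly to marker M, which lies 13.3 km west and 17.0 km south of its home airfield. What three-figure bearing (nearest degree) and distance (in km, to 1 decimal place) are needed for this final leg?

146°, 22.1 km

Leg 1 (273°, 25.6 km): east 25.6 sin 273° = -25.56, north 25.6 cos 273° = 1.34
Current position: (-25.56, 1.34). Target: (-13.3, -17.0). Remaining: Δeast = 12.26, Δnorth = -18.34.
Bearing = atan2(12.26, -18.34) mod 360° = 146.23°; distance = √((12.26)² + (-18.34)²) = 22.063 km.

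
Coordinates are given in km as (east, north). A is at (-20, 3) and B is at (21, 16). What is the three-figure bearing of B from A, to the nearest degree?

072°

Δeast = 21 − -20 = 41.00; Δnorth = 16 − 3 = 13.00.
Bearing = atan2(Δeast, Δnorth) mod 360° = 72.41° ≈ 072°.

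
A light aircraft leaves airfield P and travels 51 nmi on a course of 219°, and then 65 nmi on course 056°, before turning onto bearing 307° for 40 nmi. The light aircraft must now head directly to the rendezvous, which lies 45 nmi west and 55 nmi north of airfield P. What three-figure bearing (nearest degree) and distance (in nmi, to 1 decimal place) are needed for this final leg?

Leg 1 (219°, 51 nmi): east 51 sin 219° = -32.10, north 51 cos 219° = -39.63
Leg 2 (056°, 65 nmi): east 65 sin 56° = 53.89, north 65 cos 56° = 36.35
Leg 3 (307°, 40 nmi): east 40 sin 307° = -31.95, north 40 cos 307° = 24.07
Current position: (-10.15, 20.79). Target: (-45, 55). Remaining: Δeast = -34.85, Δnorth = 34.21.
Bearing = atan2(-34.85, 34.21) mod 360° = 314.48°; distance = √((-34.85)² + (34.21)²) = 48.836 nmi.

314°, 48.8 nmi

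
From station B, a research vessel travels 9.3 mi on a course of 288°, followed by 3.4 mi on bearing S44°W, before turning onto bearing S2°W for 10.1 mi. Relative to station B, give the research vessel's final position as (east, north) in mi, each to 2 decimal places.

(-11.56, -9.67)

Leg 1 (288°, 9.3 mi): east 9.3 sin 288° = -8.84, north 9.3 cos 288° = 2.87
Leg 2 (S44°W, 3.4 mi): east 3.4 sin 224° = -2.36, north 3.4 cos 224° = -2.45
Leg 3 (S2°W, 10.1 mi): east 10.1 sin 182° = -0.35, north 10.1 cos 182° = -10.09
Summing: -11.56 mi east, -9.67 mi north → (-11.56, -9.67).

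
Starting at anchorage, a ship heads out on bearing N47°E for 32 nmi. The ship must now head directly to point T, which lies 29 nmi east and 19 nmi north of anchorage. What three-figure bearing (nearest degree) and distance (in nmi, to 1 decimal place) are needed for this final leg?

Leg 1 (N47°E, 32 nmi): east 32 sin 47° = 23.40, north 32 cos 47° = 21.82
Current position: (23.40, 21.82). Target: (29, 19). Remaining: Δeast = 5.60, Δnorth = -2.82.
Bearing = atan2(5.60, -2.82) mod 360° = 116.77°; distance = √((5.60)² + (-2.82)²) = 6.269 nmi.

117°, 6.3 nmi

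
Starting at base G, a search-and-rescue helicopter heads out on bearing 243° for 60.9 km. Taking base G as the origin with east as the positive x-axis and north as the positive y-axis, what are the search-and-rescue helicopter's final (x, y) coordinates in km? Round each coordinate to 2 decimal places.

(-54.26, -27.65)

Leg 1 (243°, 60.9 km): east 60.9 sin 243° = -54.26, north 60.9 cos 243° = -27.65
Summing: -54.26 km east, -27.65 km north → (-54.26, -27.65).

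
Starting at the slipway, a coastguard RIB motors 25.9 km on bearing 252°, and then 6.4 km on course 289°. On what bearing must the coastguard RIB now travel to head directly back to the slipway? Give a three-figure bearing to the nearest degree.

Leg 1 (252°, 25.9 km): east 25.9 sin 252° = -24.63, north 25.9 cos 252° = -8.00
Leg 2 (289°, 6.4 km): east 6.4 sin 289° = -6.05, north 6.4 cos 289° = 2.08
Net displacement: -30.68 east, -5.92 north. Direction back to start is (30.68, 5.92): bearing = atan2(30.68, 5.92) mod 360° = 79.08° ≈ 079°.

079°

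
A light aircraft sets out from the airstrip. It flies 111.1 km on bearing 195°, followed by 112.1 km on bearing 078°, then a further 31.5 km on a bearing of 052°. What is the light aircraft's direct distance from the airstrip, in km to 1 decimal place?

123.9 km

Leg 1 (195°, 111.1 km): east 111.1 sin 195° = -28.75, north 111.1 cos 195° = -107.31
Leg 2 (078°, 112.1 km): east 112.1 sin 78° = 109.65, north 112.1 cos 78° = 23.31
Leg 3 (052°, 31.5 km): east 31.5 sin 52° = 24.82, north 31.5 cos 52° = 19.39
Net: 105.72 east, -64.61 north. Distance = √((105.72)² + (-64.61)²) = 123.900 km.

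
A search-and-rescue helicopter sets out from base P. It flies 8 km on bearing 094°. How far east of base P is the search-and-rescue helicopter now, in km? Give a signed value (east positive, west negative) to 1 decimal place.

8.0 km

Leg 1 (094°, 8 km): east 8 sin 94° = 7.98, north 8 cos 94° = -0.56
Net east component: 7.98 km.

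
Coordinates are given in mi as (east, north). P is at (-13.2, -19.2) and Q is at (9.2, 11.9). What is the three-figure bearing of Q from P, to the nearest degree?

036°

Δeast = 9.2 − -13.2 = 22.40; Δnorth = 11.9 − -19.2 = 31.10.
Bearing = atan2(Δeast, Δnorth) mod 360° = 35.76° ≈ 036°.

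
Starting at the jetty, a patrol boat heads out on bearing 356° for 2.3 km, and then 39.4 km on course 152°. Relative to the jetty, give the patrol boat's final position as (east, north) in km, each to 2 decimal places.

Leg 1 (356°, 2.3 km): east 2.3 sin 356° = -0.16, north 2.3 cos 356° = 2.29
Leg 2 (152°, 39.4 km): east 39.4 sin 152° = 18.50, north 39.4 cos 152° = -34.79
Summing: 18.34 km east, -32.49 km north → (18.34, -32.49).

(18.34, -32.49)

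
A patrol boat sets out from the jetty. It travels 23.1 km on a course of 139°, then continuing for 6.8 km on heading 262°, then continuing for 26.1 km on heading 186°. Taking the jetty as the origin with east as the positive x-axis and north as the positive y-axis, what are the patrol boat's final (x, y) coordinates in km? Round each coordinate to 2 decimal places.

(5.69, -44.34)

Leg 1 (139°, 23.1 km): east 23.1 sin 139° = 15.15, north 23.1 cos 139° = -17.43
Leg 2 (262°, 6.8 km): east 6.8 sin 262° = -6.73, north 6.8 cos 262° = -0.95
Leg 3 (186°, 26.1 km): east 26.1 sin 186° = -2.73, north 26.1 cos 186° = -25.96
Summing: 5.69 km east, -44.34 km north → (5.69, -44.34).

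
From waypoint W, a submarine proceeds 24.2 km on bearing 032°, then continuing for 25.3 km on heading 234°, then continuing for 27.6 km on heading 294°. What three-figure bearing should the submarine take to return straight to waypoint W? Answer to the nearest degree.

Leg 1 (032°, 24.2 km): east 24.2 sin 32° = 12.82, north 24.2 cos 32° = 20.52
Leg 2 (234°, 25.3 km): east 25.3 sin 234° = -20.47, north 25.3 cos 234° = -14.87
Leg 3 (294°, 27.6 km): east 27.6 sin 294° = -25.21, north 27.6 cos 294° = 11.23
Net displacement: -32.86 east, 16.88 north. Direction back to start is (32.86, -16.88): bearing = atan2(32.86, -16.88) mod 360° = 117.19° ≈ 117°.

117°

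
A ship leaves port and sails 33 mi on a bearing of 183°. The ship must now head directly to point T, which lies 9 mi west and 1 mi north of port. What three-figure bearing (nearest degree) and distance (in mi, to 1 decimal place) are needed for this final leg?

348°, 34.7 mi

Leg 1 (183°, 33 mi): east 33 sin 183° = -1.73, north 33 cos 183° = -32.95
Current position: (-1.73, -32.95). Target: (-9, 1). Remaining: Δeast = -7.27, Δnorth = 33.95.
Bearing = atan2(-7.27, 33.95) mod 360° = 347.91°; distance = √((-7.27)² + (33.95)²) = 34.725 mi.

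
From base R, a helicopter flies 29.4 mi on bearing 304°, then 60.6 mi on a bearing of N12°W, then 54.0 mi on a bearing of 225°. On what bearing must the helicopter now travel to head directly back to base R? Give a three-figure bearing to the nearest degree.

117°

Leg 1 (304°, 29.4 mi): east 29.4 sin 304° = -24.37, north 29.4 cos 304° = 16.44
Leg 2 (N12°W, 60.6 mi): east 60.6 sin 348° = -12.60, north 60.6 cos 348° = 59.28
Leg 3 (225°, 54.0 mi): east 54.0 sin 225° = -38.18, north 54.0 cos 225° = -38.18
Net displacement: -75.16 east, 37.53 north. Direction back to start is (75.16, -37.53): bearing = atan2(75.16, -37.53) mod 360° = 116.54° ≈ 117°.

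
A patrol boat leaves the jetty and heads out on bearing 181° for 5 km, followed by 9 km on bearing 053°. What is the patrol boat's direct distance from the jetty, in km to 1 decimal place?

Leg 1 (181°, 5 km): east 5 sin 181° = -0.09, north 5 cos 181° = -5.00
Leg 2 (053°, 9 km): east 9 sin 53° = 7.19, north 9 cos 53° = 5.42
Net: 7.10 east, 0.42 north. Distance = √((7.10)² + (0.42)²) = 7.113 km.

7.1 km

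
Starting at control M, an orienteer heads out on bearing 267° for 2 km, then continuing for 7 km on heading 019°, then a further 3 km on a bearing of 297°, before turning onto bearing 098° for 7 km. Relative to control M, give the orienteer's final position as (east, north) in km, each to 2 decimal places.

(4.54, 6.90)

Leg 1 (267°, 2 km): east 2 sin 267° = -2.00, north 2 cos 267° = -0.10
Leg 2 (019°, 7 km): east 7 sin 19° = 2.28, north 7 cos 19° = 6.62
Leg 3 (297°, 3 km): east 3 sin 297° = -2.67, north 3 cos 297° = 1.36
Leg 4 (098°, 7 km): east 7 sin 98° = 6.93, north 7 cos 98° = -0.97
Summing: 4.54 km east, 6.90 km north → (4.54, 6.90).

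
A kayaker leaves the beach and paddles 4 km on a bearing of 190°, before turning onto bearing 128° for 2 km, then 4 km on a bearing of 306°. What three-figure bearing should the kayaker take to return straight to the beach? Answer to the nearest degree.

040°

Leg 1 (190°, 4 km): east 4 sin 190° = -0.69, north 4 cos 190° = -3.94
Leg 2 (128°, 2 km): east 2 sin 128° = 1.58, north 2 cos 128° = -1.23
Leg 3 (306°, 4 km): east 4 sin 306° = -3.24, north 4 cos 306° = 2.35
Net displacement: -2.35 east, -2.82 north. Direction back to start is (2.35, 2.82): bearing = atan2(2.35, 2.82) mod 360° = 39.87° ≈ 040°.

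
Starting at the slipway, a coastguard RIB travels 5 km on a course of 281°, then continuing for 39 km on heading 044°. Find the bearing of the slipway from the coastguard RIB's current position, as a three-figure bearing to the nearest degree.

217°

Leg 1 (281°, 5 km): east 5 sin 281° = -4.91, north 5 cos 281° = 0.95
Leg 2 (044°, 39 km): east 39 sin 44° = 27.09, north 39 cos 44° = 28.05
Net displacement: 22.18 east, 29.01 north. Direction back to start is (-22.18, -29.01): bearing = atan2(-22.18, -29.01) mod 360° = 217.41° ≈ 217°.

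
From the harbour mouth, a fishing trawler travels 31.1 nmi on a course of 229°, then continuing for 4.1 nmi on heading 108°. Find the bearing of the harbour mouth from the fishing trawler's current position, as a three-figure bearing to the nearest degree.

042°

Leg 1 (229°, 31.1 nmi): east 31.1 sin 229° = -23.47, north 31.1 cos 229° = -20.40
Leg 2 (108°, 4.1 nmi): east 4.1 sin 108° = 3.90, north 4.1 cos 108° = -1.27
Net displacement: -19.57 east, -21.67 north. Direction back to start is (19.57, 21.67): bearing = atan2(19.57, 21.67) mod 360° = 42.09° ≈ 042°.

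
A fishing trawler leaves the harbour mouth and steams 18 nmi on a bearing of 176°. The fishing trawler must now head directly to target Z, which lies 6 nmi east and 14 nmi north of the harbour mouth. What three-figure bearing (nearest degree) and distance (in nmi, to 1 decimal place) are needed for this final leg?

008°, 32.3 nmi

Leg 1 (176°, 18 nmi): east 18 sin 176° = 1.26, north 18 cos 176° = -17.96
Current position: (1.26, -17.96). Target: (6, 14). Remaining: Δeast = 4.74, Δnorth = 31.96.
Bearing = atan2(4.74, 31.96) mod 360° = 8.44°; distance = √((4.74)² + (31.96)²) = 32.306 nmi.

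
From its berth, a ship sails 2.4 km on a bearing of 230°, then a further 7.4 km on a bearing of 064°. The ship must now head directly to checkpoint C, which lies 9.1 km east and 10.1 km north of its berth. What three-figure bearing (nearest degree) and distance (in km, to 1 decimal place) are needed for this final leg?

Leg 1 (230°, 2.4 km): east 2.4 sin 230° = -1.84, north 2.4 cos 230° = -1.54
Leg 2 (064°, 7.4 km): east 7.4 sin 64° = 6.65, north 7.4 cos 64° = 3.24
Current position: (4.81, 1.70). Target: (9.1, 10.1). Remaining: Δeast = 4.29, Δnorth = 8.40.
Bearing = atan2(4.29, 8.40) mod 360° = 27.04°; distance = √((4.29)² + (8.40)²) = 9.430 km.

027°, 9.4 km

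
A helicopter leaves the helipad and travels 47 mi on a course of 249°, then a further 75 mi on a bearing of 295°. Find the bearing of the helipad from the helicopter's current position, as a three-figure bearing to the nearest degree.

Leg 1 (249°, 47 mi): east 47 sin 249° = -43.88, north 47 cos 249° = -16.84
Leg 2 (295°, 75 mi): east 75 sin 295° = -67.97, north 75 cos 295° = 31.70
Net displacement: -111.85 east, 14.85 north. Direction back to start is (111.85, -14.85): bearing = atan2(111.85, -14.85) mod 360° = 97.56° ≈ 098°.

098°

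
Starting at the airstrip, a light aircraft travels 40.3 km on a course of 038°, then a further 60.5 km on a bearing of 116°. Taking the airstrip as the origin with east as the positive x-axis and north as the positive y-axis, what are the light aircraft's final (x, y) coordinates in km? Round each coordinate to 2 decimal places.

(79.19, 5.24)

Leg 1 (038°, 40.3 km): east 40.3 sin 38° = 24.81, north 40.3 cos 38° = 31.76
Leg 2 (116°, 60.5 km): east 60.5 sin 116° = 54.38, north 60.5 cos 116° = -26.52
Summing: 79.19 km east, 5.24 km north → (79.19, 5.24).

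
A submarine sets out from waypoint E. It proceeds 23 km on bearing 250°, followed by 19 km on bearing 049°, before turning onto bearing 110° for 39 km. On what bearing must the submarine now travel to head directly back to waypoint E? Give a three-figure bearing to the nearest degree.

Leg 1 (250°, 23 km): east 23 sin 250° = -21.61, north 23 cos 250° = -7.87
Leg 2 (049°, 19 km): east 19 sin 49° = 14.34, north 19 cos 49° = 12.47
Leg 3 (110°, 39 km): east 39 sin 110° = 36.65, north 39 cos 110° = -13.34
Net displacement: 29.37 east, -8.74 north. Direction back to start is (-29.37, 8.74): bearing = atan2(-29.37, 8.74) mod 360° = 286.57° ≈ 287°.

287°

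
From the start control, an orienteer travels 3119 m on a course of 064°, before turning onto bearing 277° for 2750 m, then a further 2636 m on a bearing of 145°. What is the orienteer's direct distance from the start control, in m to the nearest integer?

Leg 1 (064°, 3119 m): east 3119 sin 64° = 2803.34, north 3119 cos 64° = 1367.28
Leg 2 (277°, 2750 m): east 2750 sin 277° = -2729.50, north 2750 cos 277° = 335.14
Leg 3 (145°, 2636 m): east 2636 sin 145° = 1511.95, north 2636 cos 145° = -2159.28
Net: 1585.78 east, -456.86 north. Distance = √((1585.78)² + (-456.86)²) = 1650.284 m.

1650 m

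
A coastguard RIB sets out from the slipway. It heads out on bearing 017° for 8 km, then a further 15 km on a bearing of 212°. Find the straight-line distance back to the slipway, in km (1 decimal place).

Leg 1 (017°, 8 km): east 8 sin 17° = 2.34, north 8 cos 17° = 7.65
Leg 2 (212°, 15 km): east 15 sin 212° = -7.95, north 15 cos 212° = -12.72
Net: -5.61 east, -5.07 north. Distance = √((-5.61)² + (-5.07)²) = 7.562 km.

7.6 km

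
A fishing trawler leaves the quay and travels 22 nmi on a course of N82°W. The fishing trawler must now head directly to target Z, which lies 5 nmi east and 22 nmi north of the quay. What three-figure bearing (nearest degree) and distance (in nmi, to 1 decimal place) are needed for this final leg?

Leg 1 (N82°W, 22 nmi): east 22 sin 278° = -21.79, north 22 cos 278° = 3.06
Current position: (-21.79, 3.06). Target: (5, 22). Remaining: Δeast = 26.79, Δnorth = 18.94.
Bearing = atan2(26.79, 18.94) mod 360° = 54.74°; distance = √((26.79)² + (18.94)²) = 32.805 nmi.

055°, 32.8 nmi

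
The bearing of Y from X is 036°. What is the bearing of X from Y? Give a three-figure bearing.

Back-bearing = 036° + 180° = 216°.

216°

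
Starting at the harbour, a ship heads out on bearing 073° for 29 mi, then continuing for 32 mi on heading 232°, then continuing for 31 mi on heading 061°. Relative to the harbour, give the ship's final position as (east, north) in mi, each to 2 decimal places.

Leg 1 (073°, 29 mi): east 29 sin 73° = 27.73, north 29 cos 73° = 8.48
Leg 2 (232°, 32 mi): east 32 sin 232° = -25.22, north 32 cos 232° = -19.70
Leg 3 (061°, 31 mi): east 31 sin 61° = 27.11, north 31 cos 61° = 15.03
Summing: 29.63 mi east, 3.81 mi north → (29.63, 3.81).

(29.63, 3.81)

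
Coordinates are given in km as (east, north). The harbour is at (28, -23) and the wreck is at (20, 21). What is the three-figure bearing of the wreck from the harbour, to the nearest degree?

350°

Δeast = 20 − 28 = -8.00; Δnorth = 21 − -23 = 44.00.
Bearing = atan2(Δeast, Δnorth) mod 360° = 349.70° ≈ 350°.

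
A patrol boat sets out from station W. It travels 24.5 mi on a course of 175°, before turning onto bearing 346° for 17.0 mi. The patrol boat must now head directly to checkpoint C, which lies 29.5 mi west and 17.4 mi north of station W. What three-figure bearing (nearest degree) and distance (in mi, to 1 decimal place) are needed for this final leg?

Leg 1 (175°, 24.5 mi): east 24.5 sin 175° = 2.14, north 24.5 cos 175° = -24.41
Leg 2 (346°, 17.0 mi): east 17.0 sin 346° = -4.11, north 17.0 cos 346° = 16.50
Current position: (-1.98, -7.91). Target: (-29.5, 17.4). Remaining: Δeast = -27.52, Δnorth = 25.31.
Bearing = atan2(-27.52, 25.31) mod 360° = 312.60°; distance = √((-27.52)² + (25.31)²) = 37.392 mi.

313°, 37.4 mi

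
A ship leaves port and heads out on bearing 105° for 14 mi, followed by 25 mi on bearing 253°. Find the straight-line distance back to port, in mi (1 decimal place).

15.1 mi

Leg 1 (105°, 14 mi): east 14 sin 105° = 13.52, north 14 cos 105° = -3.62
Leg 2 (253°, 25 mi): east 25 sin 253° = -23.91, north 25 cos 253° = -7.31
Net: -10.38 east, -10.93 north. Distance = √((-10.38)² + (-10.93)²) = 15.079 mi.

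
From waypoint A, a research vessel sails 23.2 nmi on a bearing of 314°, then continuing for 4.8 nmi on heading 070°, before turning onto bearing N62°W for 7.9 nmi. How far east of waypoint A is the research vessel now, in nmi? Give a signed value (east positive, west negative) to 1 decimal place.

Leg 1 (314°, 23.2 nmi): east 23.2 sin 314° = -16.69, north 23.2 cos 314° = 16.12
Leg 2 (070°, 4.8 nmi): east 4.8 sin 70° = 4.51, north 4.8 cos 70° = 1.64
Leg 3 (N62°W, 7.9 nmi): east 7.9 sin 298° = -6.98, north 7.9 cos 298° = 3.71
Net east component: -19.15 nmi.

-19.2 nmi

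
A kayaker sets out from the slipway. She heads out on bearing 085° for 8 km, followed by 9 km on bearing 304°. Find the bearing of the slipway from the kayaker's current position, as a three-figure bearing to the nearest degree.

185°

Leg 1 (085°, 8 km): east 8 sin 85° = 7.97, north 8 cos 85° = 0.70
Leg 2 (304°, 9 km): east 9 sin 304° = -7.46, north 9 cos 304° = 5.03
Net displacement: 0.51 east, 5.73 north. Direction back to start is (-0.51, -5.73): bearing = atan2(-0.51, -5.73) mod 360° = 185.07° ≈ 185°.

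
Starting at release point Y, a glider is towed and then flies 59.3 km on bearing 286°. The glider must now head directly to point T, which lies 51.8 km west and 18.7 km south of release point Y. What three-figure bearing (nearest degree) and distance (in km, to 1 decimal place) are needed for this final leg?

Leg 1 (286°, 59.3 km): east 59.3 sin 286° = -57.00, north 59.3 cos 286° = 16.35
Current position: (-57.00, 16.35). Target: (-51.8, -18.7). Remaining: Δeast = 5.20, Δnorth = -35.05.
Bearing = atan2(5.20, -35.05) mod 360° = 171.56°; distance = √((5.20)² + (-35.05)²) = 35.429 km.

172°, 35.4 km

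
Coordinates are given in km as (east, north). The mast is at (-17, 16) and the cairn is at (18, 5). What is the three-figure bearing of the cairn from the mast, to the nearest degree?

Δeast = 18 − -17 = 35.00; Δnorth = 5 − 16 = -11.00.
Bearing = atan2(Δeast, Δnorth) mod 360° = 107.45° ≈ 107°.

107°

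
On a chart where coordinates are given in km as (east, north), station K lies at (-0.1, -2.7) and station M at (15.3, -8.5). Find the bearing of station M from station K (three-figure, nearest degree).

Δeast = 15.3 − -0.1 = 15.40; Δnorth = -8.5 − -2.7 = -5.80.
Bearing = atan2(Δeast, Δnorth) mod 360° = 110.64° ≈ 111°.

111°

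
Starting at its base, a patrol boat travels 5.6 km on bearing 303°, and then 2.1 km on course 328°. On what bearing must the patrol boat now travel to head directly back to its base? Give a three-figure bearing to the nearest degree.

130°

Leg 1 (303°, 5.6 km): east 5.6 sin 303° = -4.70, north 5.6 cos 303° = 3.05
Leg 2 (328°, 2.1 km): east 2.1 sin 328° = -1.11, north 2.1 cos 328° = 1.78
Net displacement: -5.81 east, 4.83 north. Direction back to start is (5.81, -4.83): bearing = atan2(5.81, -4.83) mod 360° = 129.75° ≈ 130°.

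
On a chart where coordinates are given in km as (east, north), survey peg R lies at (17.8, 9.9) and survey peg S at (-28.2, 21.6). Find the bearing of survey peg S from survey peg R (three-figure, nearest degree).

Δeast = -28.2 − 17.8 = -46.00; Δnorth = 21.6 − 9.9 = 11.70.
Bearing = atan2(Δeast, Δnorth) mod 360° = 284.27° ≈ 284°.

284°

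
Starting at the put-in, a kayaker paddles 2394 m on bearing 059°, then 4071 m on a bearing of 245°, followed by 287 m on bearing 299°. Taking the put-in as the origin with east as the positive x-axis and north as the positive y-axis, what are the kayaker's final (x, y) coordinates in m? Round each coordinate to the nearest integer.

Leg 1 (059°, 2394 m): east 2394 sin 59° = 2052.06, north 2394 cos 59° = 1233.00
Leg 2 (245°, 4071 m): east 4071 sin 245° = -3689.58, north 4071 cos 245° = -1720.48
Leg 3 (299°, 287 m): east 287 sin 299° = -251.02, north 287 cos 299° = 139.14
Summing: -1888.54 m east, -348.34 m north → (-1889, -348).

(-1889, -348)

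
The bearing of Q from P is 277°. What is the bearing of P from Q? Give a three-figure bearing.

Back-bearing = 277° − 180° = 097°.

097°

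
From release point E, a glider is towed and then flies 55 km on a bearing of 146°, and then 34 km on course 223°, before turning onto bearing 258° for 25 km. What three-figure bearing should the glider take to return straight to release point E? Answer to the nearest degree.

013°

Leg 1 (146°, 55 km): east 55 sin 146° = 30.76, north 55 cos 146° = -45.60
Leg 2 (223°, 34 km): east 34 sin 223° = -23.19, north 34 cos 223° = -24.87
Leg 3 (258°, 25 km): east 25 sin 258° = -24.45, north 25 cos 258° = -5.20
Net displacement: -16.89 east, -75.66 north. Direction back to start is (16.89, 75.66): bearing = atan2(16.89, 75.66) mod 360° = 12.58° ≈ 013°.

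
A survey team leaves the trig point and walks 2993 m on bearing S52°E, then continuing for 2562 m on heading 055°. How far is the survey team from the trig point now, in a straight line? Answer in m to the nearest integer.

Leg 1 (S52°E, 2993 m): east 2993 sin 128° = 2358.52, north 2993 cos 128° = -1842.67
Leg 2 (055°, 2562 m): east 2562 sin 55° = 2098.67, north 2562 cos 55° = 1469.50
Net: 4457.18 east, -373.17 north. Distance = √((4457.18)² + (-373.17)²) = 4472.778 m.

4473 m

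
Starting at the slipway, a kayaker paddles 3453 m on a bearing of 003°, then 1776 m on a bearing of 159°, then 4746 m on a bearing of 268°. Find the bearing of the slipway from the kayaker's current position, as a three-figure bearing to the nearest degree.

Leg 1 (003°, 3453 m): east 3453 sin 3° = 180.72, north 3453 cos 3° = 3448.27
Leg 2 (159°, 1776 m): east 1776 sin 159° = 636.46, north 1776 cos 159° = -1658.04
Leg 3 (268°, 4746 m): east 4746 sin 268° = -4743.11, north 4746 cos 268° = -165.63
Net displacement: -3925.93 east, 1624.60 north. Direction back to start is (3925.93, -1624.60): bearing = atan2(3925.93, -1624.60) mod 360° = 112.48° ≈ 112°.

112°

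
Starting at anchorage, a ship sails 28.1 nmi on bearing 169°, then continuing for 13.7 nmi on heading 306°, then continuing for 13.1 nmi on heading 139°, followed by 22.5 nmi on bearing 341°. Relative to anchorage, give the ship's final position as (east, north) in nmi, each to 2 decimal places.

Leg 1 (169°, 28.1 nmi): east 28.1 sin 169° = 5.36, north 28.1 cos 169° = -27.58
Leg 2 (306°, 13.7 nmi): east 13.7 sin 306° = -11.08, north 13.7 cos 306° = 8.05
Leg 3 (139°, 13.1 nmi): east 13.1 sin 139° = 8.59, north 13.1 cos 139° = -9.89
Leg 4 (341°, 22.5 nmi): east 22.5 sin 341° = -7.33, north 22.5 cos 341° = 21.27
Summing: -4.45 nmi east, -8.14 nmi north → (-4.45, -8.14).

(-4.45, -8.14)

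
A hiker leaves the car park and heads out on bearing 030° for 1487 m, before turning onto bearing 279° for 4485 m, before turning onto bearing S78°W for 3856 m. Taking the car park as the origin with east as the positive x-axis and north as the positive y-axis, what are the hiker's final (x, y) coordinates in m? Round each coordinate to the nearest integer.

Leg 1 (030°, 1487 m): east 1487 sin 30° = 743.50, north 1487 cos 30° = 1287.78
Leg 2 (279°, 4485 m): east 4485 sin 279° = -4429.78, north 4485 cos 279° = 701.61
Leg 3 (S78°W, 3856 m): east 3856 sin 258° = -3771.74, north 3856 cos 258° = -801.71
Summing: -7458.02 m east, 1187.68 m north → (-7458, 1188).

(-7458, 1188)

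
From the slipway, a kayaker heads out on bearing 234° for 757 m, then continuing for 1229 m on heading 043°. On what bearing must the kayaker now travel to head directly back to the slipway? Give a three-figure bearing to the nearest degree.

206°

Leg 1 (234°, 757 m): east 757 sin 234° = -612.43, north 757 cos 234° = -444.95
Leg 2 (043°, 1229 m): east 1229 sin 43° = 838.18, north 1229 cos 43° = 898.83
Net displacement: 225.75 east, 453.88 north. Direction back to start is (-225.75, -453.88): bearing = atan2(-225.75, -453.88) mod 360° = 206.44° ≈ 206°.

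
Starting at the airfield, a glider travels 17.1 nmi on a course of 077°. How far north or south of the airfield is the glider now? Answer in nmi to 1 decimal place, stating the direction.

3.8 nmi north

Leg 1 (077°, 17.1 nmi): east 17.1 sin 77° = 16.66, north 17.1 cos 77° = 3.85
Net north component: 3.85 nmi.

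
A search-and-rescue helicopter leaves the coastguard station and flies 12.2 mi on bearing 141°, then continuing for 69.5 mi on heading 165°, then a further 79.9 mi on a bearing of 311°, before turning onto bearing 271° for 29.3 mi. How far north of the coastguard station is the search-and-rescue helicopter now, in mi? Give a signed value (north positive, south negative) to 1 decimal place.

Leg 1 (141°, 12.2 mi): east 12.2 sin 141° = 7.68, north 12.2 cos 141° = -9.48
Leg 2 (165°, 69.5 mi): east 69.5 sin 165° = 17.99, north 69.5 cos 165° = -67.13
Leg 3 (311°, 79.9 mi): east 79.9 sin 311° = -60.30, north 79.9 cos 311° = 52.42
Leg 4 (271°, 29.3 mi): east 29.3 sin 271° = -29.30, north 29.3 cos 271° = 0.51
Net north component: -23.68 mi.

-23.7 mi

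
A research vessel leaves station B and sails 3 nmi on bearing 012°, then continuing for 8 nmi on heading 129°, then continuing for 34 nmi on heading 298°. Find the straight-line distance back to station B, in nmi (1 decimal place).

27.0 nmi

Leg 1 (012°, 3 nmi): east 3 sin 12° = 0.62, north 3 cos 12° = 2.93
Leg 2 (129°, 8 nmi): east 8 sin 129° = 6.22, north 8 cos 129° = -5.03
Leg 3 (298°, 34 nmi): east 34 sin 298° = -30.02, north 34 cos 298° = 15.96
Net: -23.18 east, 13.86 north. Distance = √((-23.18)² + (13.86)²) = 27.008 nmi.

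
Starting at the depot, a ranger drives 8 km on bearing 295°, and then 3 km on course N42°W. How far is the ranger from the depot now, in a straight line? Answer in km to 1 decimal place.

10.8 km

Leg 1 (295°, 8 km): east 8 sin 295° = -7.25, north 8 cos 295° = 3.38
Leg 2 (N42°W, 3 km): east 3 sin 318° = -2.01, north 3 cos 318° = 2.23
Net: -9.26 east, 5.61 north. Distance = √((-9.26)² + (5.61)²) = 10.825 km.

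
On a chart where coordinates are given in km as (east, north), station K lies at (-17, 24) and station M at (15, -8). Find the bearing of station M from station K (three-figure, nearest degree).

135°

Δeast = 15 − -17 = 32.00; Δnorth = -8 − 24 = -32.00.
Bearing = atan2(Δeast, Δnorth) mod 360° = 135.00° ≈ 135°.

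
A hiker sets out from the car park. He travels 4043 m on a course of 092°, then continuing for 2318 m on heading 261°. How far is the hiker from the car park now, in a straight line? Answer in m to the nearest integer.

1822 m

Leg 1 (092°, 4043 m): east 4043 sin 92° = 4040.54, north 4043 cos 92° = -141.10
Leg 2 (261°, 2318 m): east 2318 sin 261° = -2289.46, north 2318 cos 261° = -362.62
Net: 1751.08 east, -503.71 north. Distance = √((1751.08)² + (-503.71)²) = 1822.085 m.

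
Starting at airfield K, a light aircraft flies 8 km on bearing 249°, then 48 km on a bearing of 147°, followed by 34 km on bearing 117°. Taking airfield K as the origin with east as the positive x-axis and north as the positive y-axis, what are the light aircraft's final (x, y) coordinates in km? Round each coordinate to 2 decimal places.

(48.97, -58.56)

Leg 1 (249°, 8 km): east 8 sin 249° = -7.47, north 8 cos 249° = -2.87
Leg 2 (147°, 48 km): east 48 sin 147° = 26.14, north 48 cos 147° = -40.26
Leg 3 (117°, 34 km): east 34 sin 117° = 30.29, north 34 cos 117° = -15.44
Summing: 48.97 km east, -58.56 km north → (48.97, -58.56).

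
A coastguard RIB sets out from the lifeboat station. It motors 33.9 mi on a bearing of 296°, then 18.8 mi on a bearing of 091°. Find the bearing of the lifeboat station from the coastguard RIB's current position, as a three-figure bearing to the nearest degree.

Leg 1 (296°, 33.9 mi): east 33.9 sin 296° = -30.47, north 33.9 cos 296° = 14.86
Leg 2 (091°, 18.8 mi): east 18.8 sin 91° = 18.80, north 18.8 cos 91° = -0.33
Net displacement: -11.67 east, 14.53 north. Direction back to start is (11.67, -14.53): bearing = atan2(11.67, -14.53) mod 360° = 141.23° ≈ 141°.

141°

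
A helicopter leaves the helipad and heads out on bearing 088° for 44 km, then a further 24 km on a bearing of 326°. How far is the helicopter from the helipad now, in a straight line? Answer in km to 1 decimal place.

Leg 1 (088°, 44 km): east 44 sin 88° = 43.97, north 44 cos 88° = 1.54
Leg 2 (326°, 24 km): east 24 sin 326° = -13.42, north 24 cos 326° = 19.90
Net: 30.55 east, 21.43 north. Distance = √((30.55)² + (21.43)²) = 37.320 km.

37.3 km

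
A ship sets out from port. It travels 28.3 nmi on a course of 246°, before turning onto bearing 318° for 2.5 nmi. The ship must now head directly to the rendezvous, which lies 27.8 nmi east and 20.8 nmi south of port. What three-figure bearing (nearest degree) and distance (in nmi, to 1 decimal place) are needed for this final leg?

Leg 1 (246°, 28.3 nmi): east 28.3 sin 246° = -25.85, north 28.3 cos 246° = -11.51
Leg 2 (318°, 2.5 nmi): east 2.5 sin 318° = -1.67, north 2.5 cos 318° = 1.86
Current position: (-27.53, -9.65). Target: (27.8, -20.8). Remaining: Δeast = 55.33, Δnorth = -11.15.
Bearing = atan2(55.33, -11.15) mod 360° = 101.39°; distance = √((55.33)² + (-11.15)²) = 56.438 nmi.

101°, 56.4 nmi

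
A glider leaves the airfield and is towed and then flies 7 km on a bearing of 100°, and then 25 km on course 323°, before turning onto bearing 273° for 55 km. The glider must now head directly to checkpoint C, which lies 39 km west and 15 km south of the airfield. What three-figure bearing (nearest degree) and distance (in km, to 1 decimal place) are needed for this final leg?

147°, 43.8 km

Leg 1 (100°, 7 km): east 7 sin 100° = 6.89, north 7 cos 100° = -1.22
Leg 2 (323°, 25 km): east 25 sin 323° = -15.05, north 25 cos 323° = 19.97
Leg 3 (273°, 55 km): east 55 sin 273° = -54.92, north 55 cos 273° = 2.88
Current position: (-63.08, 21.63). Target: (-39, -15). Remaining: Δeast = 24.08, Δnorth = -36.63.
Bearing = atan2(24.08, -36.63) mod 360° = 146.68°; distance = √((24.08)² + (-36.63)²) = 43.833 km.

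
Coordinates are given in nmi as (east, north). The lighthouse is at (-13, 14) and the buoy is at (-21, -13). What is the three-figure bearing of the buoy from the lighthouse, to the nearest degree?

197°

Δeast = -21 − -13 = -8.00; Δnorth = -13 − 14 = -27.00.
Bearing = atan2(Δeast, Δnorth) mod 360° = 196.50° ≈ 197°.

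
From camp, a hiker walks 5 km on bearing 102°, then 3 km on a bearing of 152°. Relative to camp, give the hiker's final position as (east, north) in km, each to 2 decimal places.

Leg 1 (102°, 5 km): east 5 sin 102° = 4.89, north 5 cos 102° = -1.04
Leg 2 (152°, 3 km): east 3 sin 152° = 1.41, north 3 cos 152° = -2.65
Summing: 6.30 km east, -3.69 km north → (6.30, -3.69).

(6.30, -3.69)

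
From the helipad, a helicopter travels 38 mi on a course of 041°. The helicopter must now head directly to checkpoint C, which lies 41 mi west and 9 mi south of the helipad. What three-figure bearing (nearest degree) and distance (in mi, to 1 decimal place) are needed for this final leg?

Leg 1 (041°, 38 mi): east 38 sin 41° = 24.93, north 38 cos 41° = 28.68
Current position: (24.93, 28.68). Target: (-41, -9). Remaining: Δeast = -65.93, Δnorth = -37.68.
Bearing = atan2(-65.93, -37.68) mod 360° = 240.25°; distance = √((-65.93)² + (-37.68)²) = 75.937 mi.

240°, 75.9 mi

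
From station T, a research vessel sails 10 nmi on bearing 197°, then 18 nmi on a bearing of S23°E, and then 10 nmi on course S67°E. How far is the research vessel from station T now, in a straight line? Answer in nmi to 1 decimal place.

Leg 1 (197°, 10 nmi): east 10 sin 197° = -2.92, north 10 cos 197° = -9.56
Leg 2 (S23°E, 18 nmi): east 18 sin 157° = 7.03, north 18 cos 157° = -16.57
Leg 3 (S67°E, 10 nmi): east 10 sin 113° = 9.21, north 10 cos 113° = -3.91
Net: 13.31 east, -30.04 north. Distance = √((13.31)² + (-30.04)²) = 32.858 nmi.

32.9 nmi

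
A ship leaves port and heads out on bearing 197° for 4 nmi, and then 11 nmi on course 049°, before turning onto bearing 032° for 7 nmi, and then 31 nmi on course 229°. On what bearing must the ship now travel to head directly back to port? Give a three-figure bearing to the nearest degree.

049°

Leg 1 (197°, 4 nmi): east 4 sin 197° = -1.17, north 4 cos 197° = -3.83
Leg 2 (049°, 11 nmi): east 11 sin 49° = 8.30, north 11 cos 49° = 7.22
Leg 3 (032°, 7 nmi): east 7 sin 32° = 3.71, north 7 cos 32° = 5.94
Leg 4 (229°, 31 nmi): east 31 sin 229° = -23.40, north 31 cos 229° = -20.34
Net displacement: -12.55 east, -11.01 north. Direction back to start is (12.55, 11.01): bearing = atan2(12.55, 11.01) mod 360° = 48.75° ≈ 049°.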